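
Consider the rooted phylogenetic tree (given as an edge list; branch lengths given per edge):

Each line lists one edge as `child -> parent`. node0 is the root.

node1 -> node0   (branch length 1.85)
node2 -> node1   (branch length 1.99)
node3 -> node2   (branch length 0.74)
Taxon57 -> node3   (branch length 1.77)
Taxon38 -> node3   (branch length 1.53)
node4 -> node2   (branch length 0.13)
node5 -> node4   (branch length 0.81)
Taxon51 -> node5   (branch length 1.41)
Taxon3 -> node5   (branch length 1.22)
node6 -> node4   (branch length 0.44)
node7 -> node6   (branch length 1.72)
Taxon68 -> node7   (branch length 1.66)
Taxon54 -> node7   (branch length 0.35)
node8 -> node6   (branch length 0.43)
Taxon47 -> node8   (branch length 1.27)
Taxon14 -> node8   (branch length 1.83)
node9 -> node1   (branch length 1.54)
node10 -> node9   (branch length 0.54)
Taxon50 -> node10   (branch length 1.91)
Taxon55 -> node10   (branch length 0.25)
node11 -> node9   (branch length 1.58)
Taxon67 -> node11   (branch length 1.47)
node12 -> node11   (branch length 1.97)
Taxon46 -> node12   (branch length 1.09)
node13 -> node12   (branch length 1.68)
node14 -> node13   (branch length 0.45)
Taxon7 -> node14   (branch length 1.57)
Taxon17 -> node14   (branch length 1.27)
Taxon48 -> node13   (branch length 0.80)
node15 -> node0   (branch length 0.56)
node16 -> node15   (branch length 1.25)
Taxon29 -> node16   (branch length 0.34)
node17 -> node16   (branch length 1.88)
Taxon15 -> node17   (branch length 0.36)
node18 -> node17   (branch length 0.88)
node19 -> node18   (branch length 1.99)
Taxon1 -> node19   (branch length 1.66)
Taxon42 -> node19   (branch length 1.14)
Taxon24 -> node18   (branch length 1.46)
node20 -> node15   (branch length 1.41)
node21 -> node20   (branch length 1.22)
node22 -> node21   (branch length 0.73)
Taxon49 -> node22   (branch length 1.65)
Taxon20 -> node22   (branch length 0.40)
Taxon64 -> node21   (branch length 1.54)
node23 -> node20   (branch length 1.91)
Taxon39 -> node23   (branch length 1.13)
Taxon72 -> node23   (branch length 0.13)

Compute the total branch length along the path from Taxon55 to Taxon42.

The path runs Taxon55 → … → MRCA → … → Taxon42; the MRCA is the root of the tree.
Branch lengths along that path: 0.25 + 0.54 + 1.54 + 1.85 + 0.56 + 1.25 + 1.88 + 0.88 + 1.99 + 1.14 = 11.88.

11.88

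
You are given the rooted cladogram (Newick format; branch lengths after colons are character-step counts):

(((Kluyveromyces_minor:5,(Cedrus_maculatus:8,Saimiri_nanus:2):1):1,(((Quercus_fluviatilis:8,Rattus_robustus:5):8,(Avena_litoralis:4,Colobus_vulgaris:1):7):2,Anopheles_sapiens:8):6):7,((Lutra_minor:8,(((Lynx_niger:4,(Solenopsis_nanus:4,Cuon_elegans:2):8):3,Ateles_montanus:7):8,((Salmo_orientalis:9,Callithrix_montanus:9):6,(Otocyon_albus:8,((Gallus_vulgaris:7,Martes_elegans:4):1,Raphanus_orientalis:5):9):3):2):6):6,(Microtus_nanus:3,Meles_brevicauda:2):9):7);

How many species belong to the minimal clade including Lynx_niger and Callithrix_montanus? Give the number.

The MRCA of Lynx_niger and Callithrix_montanus is the node subtending (((Lynx_niger,(Solenopsis_nanus,Cuon_elegans)),Ateles_montanus),((Salmo_orientalis,Callithrix_montanus),(Otocyon_albus,((Gallus_vulgaris,Martes_elegans),Raphanus_orientalis)))).
That clade contains 10 terminal taxa: Ateles_montanus, Callithrix_montanus, Cuon_elegans, Gallus_vulgaris, Lynx_niger, Martes_elegans, Otocyon_albus, Raphanus_orientalis, Salmo_orientalis, Solenopsis_nanus.

10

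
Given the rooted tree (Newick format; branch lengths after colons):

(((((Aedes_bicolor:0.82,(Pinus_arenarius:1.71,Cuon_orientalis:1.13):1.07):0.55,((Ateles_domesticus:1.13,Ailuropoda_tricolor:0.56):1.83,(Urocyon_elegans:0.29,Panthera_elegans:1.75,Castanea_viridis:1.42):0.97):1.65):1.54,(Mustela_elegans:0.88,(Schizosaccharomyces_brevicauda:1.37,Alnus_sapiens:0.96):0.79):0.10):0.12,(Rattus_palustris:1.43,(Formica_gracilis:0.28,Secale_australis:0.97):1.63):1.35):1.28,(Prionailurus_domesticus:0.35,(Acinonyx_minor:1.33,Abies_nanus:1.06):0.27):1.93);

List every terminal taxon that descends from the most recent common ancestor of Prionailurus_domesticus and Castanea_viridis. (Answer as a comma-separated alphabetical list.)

Tracing Prionailurus_domesticus: it sits inside (Prionailurus_domesticus,(Acinonyx_minor,Abies_nanus)).
Tracing Castanea_viridis: it sits inside (Urocyon_elegans,Panthera_elegans,Castanea_viridis).
The smallest clade enclosing both is the whole tree (their MRCA is the root), so the answer is all 17 tips in alphabetical order.

Abies_nanus, Acinonyx_minor, Aedes_bicolor, Ailuropoda_tricolor, Alnus_sapiens, Ateles_domesticus, Castanea_viridis, Cuon_orientalis, Formica_gracilis, Mustela_elegans, Panthera_elegans, Pinus_arenarius, Prionailurus_domesticus, Rattus_palustris, Schizosaccharomyces_brevicauda, Secale_australis, Urocyon_elegans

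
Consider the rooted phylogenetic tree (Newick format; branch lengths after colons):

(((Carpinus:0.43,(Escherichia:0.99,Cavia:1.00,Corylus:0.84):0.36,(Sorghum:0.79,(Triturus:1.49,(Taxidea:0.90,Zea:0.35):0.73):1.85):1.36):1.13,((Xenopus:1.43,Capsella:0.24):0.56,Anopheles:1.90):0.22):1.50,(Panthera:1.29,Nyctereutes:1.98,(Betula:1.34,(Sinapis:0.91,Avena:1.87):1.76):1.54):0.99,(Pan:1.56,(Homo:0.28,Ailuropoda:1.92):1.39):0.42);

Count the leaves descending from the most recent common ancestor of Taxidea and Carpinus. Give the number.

8

The MRCA of Taxidea and Carpinus is the node subtending (Carpinus,(Escherichia,Cavia,Corylus),(Sorghum,(Triturus,(Taxidea,Zea)))).
That clade contains 8 terminal taxa: Carpinus, Cavia, Corylus, Escherichia, Sorghum, Taxidea, Triturus, Zea.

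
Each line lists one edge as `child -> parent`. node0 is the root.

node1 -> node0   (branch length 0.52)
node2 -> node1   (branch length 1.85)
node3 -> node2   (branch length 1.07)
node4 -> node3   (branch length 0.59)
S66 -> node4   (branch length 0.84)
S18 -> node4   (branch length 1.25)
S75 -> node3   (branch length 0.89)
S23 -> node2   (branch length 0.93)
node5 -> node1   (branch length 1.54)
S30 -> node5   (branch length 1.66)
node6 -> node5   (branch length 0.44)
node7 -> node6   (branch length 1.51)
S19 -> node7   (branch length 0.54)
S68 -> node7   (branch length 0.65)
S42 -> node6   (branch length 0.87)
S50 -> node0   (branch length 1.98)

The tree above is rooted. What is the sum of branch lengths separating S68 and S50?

The path runs S68 → … → MRCA → … → S50; the MRCA is the root of the tree.
Branch lengths along that path: 0.65 + 1.51 + 0.44 + 1.54 + 0.52 + 1.98 = 6.64.

6.64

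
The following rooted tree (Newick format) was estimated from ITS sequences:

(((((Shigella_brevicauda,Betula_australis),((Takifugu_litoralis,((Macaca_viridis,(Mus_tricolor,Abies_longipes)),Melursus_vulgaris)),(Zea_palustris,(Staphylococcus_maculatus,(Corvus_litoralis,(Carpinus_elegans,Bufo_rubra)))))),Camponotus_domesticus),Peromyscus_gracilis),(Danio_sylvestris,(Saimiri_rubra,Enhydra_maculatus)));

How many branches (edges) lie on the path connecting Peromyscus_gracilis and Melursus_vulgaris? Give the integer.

The MRCA of Peromyscus_gracilis and Melursus_vulgaris is the node subtending ((((Shigella_brevicauda,Betula_australis),((Takifugu_litoralis,((Macaca_viridis,(Mus_tricolor,Abies_longipes)),Melursus_vulgaris)),(Zea_palustris,(Staphylococcus_maculatus,(Corvus_litoralis,(Carpinus_elegans,Bufo_rubra)))))),Camponotus_domesticus),Peromyscus_gracilis).
From Peromyscus_gracilis up to that node: 1 branch. From Melursus_vulgaris up to the same node: 6 branches. Total: 1 + 6 = 7.

7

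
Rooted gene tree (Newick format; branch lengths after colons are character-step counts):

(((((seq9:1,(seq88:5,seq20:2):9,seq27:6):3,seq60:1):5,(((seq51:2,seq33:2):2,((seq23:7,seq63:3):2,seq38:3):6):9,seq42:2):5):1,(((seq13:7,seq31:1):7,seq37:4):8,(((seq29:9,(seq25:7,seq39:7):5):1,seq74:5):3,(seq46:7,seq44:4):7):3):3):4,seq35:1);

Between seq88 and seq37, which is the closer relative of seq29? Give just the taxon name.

The MRCA of seq29 and seq37 subtends (((seq13,seq31),seq37),(((seq29,(seq25,seq39)),seq74),(seq46,seq44))) (9 taxa).
The MRCA of seq29 and seq88 subtends ((((seq9,(seq88,seq20),seq27),seq60),(((seq51,seq33),((seq23,seq63),seq38)),seq42)),(((seq13,seq31),seq37),(((seq29,(seq25,seq39)),seq74),(seq46,seq44)))) (20 taxa).
The first is nested inside the second, so seq29 shares a more recent common ancestor with seq37.

seq37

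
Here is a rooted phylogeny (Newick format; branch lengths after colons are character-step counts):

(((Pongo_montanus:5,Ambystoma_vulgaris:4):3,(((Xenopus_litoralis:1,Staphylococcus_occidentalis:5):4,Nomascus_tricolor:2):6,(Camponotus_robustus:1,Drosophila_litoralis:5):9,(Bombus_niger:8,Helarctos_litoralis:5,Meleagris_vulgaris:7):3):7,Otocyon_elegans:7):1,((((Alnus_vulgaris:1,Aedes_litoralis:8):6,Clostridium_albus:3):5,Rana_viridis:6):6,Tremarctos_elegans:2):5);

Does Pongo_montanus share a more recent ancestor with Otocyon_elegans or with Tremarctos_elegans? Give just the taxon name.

Otocyon_elegans

The MRCA of Pongo_montanus and Otocyon_elegans subtends ((Pongo_montanus,Ambystoma_vulgaris),(((Xenopus_litoralis,Staphylococcus_occidentalis),Nomascus_tricolor),(Camponotus_robustus,Drosophila_litoralis),(Bombus_niger,Helarctos_litoralis,Meleagris_vulgaris)),Otocyon_elegans) (11 taxa).
The MRCA of Pongo_montanus and Tremarctos_elegans is the root, subtending the entire tree (16 taxa).
The first is nested inside the second, so Pongo_montanus shares a more recent common ancestor with Otocyon_elegans.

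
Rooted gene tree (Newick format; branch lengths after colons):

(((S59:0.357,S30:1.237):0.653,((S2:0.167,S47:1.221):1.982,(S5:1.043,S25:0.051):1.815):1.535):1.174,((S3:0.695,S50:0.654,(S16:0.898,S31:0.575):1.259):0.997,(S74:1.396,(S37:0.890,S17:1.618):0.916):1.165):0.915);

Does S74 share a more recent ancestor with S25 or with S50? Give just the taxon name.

S50

The MRCA of S74 and S50 subtends ((S3,S50,(S16,S31)),(S74,(S37,S17))) (7 taxa).
The MRCA of S74 and S25 is the root, subtending the entire tree (13 taxa).
The first is nested inside the second, so S74 shares a more recent common ancestor with S50.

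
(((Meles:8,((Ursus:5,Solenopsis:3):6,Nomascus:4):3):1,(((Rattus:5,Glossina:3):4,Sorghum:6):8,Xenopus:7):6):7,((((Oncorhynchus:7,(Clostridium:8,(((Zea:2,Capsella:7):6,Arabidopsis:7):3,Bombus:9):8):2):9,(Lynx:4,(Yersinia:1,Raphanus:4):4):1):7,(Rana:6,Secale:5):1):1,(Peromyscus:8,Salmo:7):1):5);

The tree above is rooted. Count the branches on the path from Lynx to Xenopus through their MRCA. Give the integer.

The MRCA of Lynx and Xenopus is the root of the tree.
From Lynx up to that node: 5 branches. From Xenopus up to the same node: 3 branches. Total: 5 + 3 = 8.

8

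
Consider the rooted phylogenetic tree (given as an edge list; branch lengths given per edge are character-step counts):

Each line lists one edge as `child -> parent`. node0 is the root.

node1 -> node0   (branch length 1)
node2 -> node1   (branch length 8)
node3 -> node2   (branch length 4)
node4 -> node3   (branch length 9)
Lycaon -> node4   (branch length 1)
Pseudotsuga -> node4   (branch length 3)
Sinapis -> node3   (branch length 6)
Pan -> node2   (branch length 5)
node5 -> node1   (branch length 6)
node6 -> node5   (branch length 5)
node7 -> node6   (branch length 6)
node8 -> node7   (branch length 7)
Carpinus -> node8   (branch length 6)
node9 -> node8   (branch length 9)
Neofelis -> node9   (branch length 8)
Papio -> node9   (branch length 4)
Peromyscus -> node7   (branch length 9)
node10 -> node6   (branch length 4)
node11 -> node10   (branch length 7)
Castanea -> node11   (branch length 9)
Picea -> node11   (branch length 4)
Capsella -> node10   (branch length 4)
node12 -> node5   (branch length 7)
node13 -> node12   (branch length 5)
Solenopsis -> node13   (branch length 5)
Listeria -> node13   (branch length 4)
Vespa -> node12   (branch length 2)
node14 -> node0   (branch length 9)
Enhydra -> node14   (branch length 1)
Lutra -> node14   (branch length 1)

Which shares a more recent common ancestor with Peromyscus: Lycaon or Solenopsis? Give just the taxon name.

Solenopsis

The MRCA of Peromyscus and Solenopsis subtends ((((Carpinus,(Neofelis,Papio)),Peromyscus),((Castanea,Picea),Capsella)),((Solenopsis,Listeria),Vespa)) (10 taxa).
The MRCA of Peromyscus and Lycaon subtends ((((Lycaon,Pseudotsuga),Sinapis),Pan),((((Carpinus,(Neofelis,Papio)),Peromyscus),((Castanea,Picea),Capsella)),((Solenopsis,Listeria),Vespa))) (14 taxa).
The first is nested inside the second, so Peromyscus shares a more recent common ancestor with Solenopsis.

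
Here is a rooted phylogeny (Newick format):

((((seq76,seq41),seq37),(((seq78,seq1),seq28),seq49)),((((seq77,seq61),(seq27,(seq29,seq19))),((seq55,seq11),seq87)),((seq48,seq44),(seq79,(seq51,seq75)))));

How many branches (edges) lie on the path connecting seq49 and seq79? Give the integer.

7

The MRCA of seq49 and seq79 is the root of the tree.
From seq49 up to that node: 3 branches. From seq79 up to the same node: 4 branches. Total: 3 + 4 = 7.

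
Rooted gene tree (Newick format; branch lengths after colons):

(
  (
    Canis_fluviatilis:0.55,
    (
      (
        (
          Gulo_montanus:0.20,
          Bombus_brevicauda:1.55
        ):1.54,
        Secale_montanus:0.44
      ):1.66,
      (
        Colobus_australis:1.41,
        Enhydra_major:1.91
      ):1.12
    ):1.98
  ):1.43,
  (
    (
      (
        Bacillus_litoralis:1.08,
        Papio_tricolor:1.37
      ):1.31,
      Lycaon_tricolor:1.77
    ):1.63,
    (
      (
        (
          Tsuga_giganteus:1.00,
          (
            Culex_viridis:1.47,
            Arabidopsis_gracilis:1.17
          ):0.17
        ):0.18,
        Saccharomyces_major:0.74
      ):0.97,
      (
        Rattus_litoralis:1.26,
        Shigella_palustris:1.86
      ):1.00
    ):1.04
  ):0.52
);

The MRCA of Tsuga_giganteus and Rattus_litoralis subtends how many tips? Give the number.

6

The MRCA of Tsuga_giganteus and Rattus_litoralis is the node subtending (((Tsuga_giganteus,(Culex_viridis,Arabidopsis_gracilis)),Saccharomyces_major),(Rattus_litoralis,Shigella_palustris)).
That clade contains 6 terminal taxa: Arabidopsis_gracilis, Culex_viridis, Rattus_litoralis, Saccharomyces_major, Shigella_palustris, Tsuga_giganteus.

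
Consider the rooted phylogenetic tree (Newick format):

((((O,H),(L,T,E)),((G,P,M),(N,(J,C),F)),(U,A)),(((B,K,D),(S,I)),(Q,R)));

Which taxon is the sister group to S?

S attaches to the tree at the node subtending (S,I).
The other lineage descending from that same node — the sister group — is the single tip I.

I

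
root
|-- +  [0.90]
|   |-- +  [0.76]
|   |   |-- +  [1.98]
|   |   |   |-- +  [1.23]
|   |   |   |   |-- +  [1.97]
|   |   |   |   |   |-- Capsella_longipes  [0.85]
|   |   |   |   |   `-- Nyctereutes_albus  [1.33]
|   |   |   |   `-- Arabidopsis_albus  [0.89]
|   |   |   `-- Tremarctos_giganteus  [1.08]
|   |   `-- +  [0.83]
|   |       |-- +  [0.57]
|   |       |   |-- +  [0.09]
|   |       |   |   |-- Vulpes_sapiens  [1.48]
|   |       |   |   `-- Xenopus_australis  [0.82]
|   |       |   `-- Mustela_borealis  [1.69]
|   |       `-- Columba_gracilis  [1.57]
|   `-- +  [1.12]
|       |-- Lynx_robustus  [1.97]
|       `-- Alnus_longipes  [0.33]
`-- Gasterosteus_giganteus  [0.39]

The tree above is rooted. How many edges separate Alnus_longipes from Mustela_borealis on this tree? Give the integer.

6

The MRCA of Alnus_longipes and Mustela_borealis is the node subtending (((((Capsella_longipes,Nyctereutes_albus),Arabidopsis_albus),Tremarctos_giganteus),(((Vulpes_sapiens,Xenopus_australis),Mustela_borealis),Columba_gracilis)),(Lynx_robustus,Alnus_longipes)).
From Alnus_longipes up to that node: 2 branches. From Mustela_borealis up to the same node: 4 branches. Total: 2 + 4 = 6.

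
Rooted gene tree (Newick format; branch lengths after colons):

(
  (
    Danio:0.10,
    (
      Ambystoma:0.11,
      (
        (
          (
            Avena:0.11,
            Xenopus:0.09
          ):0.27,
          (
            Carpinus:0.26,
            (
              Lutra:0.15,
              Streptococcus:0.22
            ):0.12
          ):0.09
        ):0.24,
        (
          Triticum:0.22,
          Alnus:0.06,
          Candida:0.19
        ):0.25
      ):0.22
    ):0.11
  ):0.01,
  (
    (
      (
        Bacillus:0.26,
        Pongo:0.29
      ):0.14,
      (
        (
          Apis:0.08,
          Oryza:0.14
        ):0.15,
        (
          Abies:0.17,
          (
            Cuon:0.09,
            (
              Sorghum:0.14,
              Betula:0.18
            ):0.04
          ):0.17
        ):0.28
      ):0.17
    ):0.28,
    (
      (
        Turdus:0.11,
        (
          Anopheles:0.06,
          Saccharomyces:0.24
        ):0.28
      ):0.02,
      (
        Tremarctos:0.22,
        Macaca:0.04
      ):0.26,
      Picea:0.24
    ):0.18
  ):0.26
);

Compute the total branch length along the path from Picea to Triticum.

The path runs Picea → … → MRCA → … → Triticum; the MRCA is the root of the tree.
Branch lengths along that path: 0.24 + 0.18 + 0.26 + 0.01 + 0.11 + 0.22 + 0.25 + 0.22 = 1.49.

1.49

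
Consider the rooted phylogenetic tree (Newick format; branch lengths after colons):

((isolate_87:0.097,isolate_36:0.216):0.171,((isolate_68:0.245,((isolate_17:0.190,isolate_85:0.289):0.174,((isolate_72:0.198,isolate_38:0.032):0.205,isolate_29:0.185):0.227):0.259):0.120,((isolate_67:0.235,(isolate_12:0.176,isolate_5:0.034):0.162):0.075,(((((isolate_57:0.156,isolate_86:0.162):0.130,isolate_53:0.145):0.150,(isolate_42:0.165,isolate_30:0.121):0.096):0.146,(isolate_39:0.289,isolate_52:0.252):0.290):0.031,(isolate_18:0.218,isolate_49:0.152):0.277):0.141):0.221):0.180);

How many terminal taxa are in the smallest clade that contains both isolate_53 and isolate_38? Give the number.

The MRCA of isolate_53 and isolate_38 is the node subtending ((isolate_68,((isolate_17,isolate_85),((isolate_72,isolate_38),isolate_29))),((isolate_67,(isolate_12,isolate_5)),(((((isolate_57,isolate_86),isolate_53),(isolate_42,isolate_30)),(isolate_39,isolate_52)),(isolate_18,isolate_49)))).
That clade contains 18 terminal taxa: isolate_12, isolate_17, isolate_18, isolate_29, isolate_30, isolate_38, isolate_39, isolate_42, isolate_49, isolate_5, isolate_52, isolate_53, isolate_57, isolate_67, isolate_68, isolate_72, isolate_85, isolate_86.

18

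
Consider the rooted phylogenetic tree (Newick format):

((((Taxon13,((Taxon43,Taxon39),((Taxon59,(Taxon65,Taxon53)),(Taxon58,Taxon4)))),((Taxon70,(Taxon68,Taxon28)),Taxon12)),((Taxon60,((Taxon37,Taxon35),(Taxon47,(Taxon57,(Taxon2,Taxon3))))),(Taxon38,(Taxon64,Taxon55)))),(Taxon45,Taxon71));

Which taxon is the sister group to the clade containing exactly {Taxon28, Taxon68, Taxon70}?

The clade containing exactly {Taxon28, Taxon68, Taxon70} attaches to the tree at the node subtending ((Taxon70,(Taxon68,Taxon28)),Taxon12).
The other lineage descending from that same node — the sister group — is the single tip Taxon12.

Taxon12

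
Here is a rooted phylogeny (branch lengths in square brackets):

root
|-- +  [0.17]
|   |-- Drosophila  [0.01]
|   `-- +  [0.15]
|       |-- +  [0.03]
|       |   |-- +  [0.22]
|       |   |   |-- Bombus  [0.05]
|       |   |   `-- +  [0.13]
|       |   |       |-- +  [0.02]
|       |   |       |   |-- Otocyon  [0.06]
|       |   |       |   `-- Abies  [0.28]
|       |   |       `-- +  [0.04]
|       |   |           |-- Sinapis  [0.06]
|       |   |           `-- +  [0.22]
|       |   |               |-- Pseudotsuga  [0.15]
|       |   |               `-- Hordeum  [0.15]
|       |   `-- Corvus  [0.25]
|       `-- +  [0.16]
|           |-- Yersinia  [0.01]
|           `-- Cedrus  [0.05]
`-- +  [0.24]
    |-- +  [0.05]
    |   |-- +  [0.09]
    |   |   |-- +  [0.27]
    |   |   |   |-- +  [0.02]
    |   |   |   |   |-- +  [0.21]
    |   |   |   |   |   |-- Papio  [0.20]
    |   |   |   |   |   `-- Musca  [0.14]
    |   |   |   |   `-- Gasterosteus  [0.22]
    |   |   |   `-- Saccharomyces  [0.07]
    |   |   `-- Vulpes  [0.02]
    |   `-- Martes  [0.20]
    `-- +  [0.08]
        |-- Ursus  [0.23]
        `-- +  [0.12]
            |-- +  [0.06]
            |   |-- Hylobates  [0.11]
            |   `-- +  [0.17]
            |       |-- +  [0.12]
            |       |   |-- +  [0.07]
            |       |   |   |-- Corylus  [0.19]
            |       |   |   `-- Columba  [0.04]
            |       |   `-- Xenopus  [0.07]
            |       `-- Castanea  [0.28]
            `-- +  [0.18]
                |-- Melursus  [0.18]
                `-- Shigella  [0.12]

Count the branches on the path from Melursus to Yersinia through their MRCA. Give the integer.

9

The MRCA of Melursus and Yersinia is the root of the tree.
From Melursus up to that node: 5 branches. From Yersinia up to the same node: 4 branches. Total: 5 + 4 = 9.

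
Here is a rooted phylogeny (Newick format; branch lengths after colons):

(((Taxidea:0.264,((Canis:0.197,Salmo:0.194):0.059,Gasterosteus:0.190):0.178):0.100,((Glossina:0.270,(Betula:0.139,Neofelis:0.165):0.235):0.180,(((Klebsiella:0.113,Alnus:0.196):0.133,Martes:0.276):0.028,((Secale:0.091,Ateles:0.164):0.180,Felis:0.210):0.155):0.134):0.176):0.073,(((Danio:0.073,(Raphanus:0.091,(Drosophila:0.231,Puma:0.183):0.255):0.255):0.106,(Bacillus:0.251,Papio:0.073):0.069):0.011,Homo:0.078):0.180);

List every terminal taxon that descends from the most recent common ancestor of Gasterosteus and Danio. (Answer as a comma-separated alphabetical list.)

Tracing Gasterosteus: it sits inside ((Canis,Salmo),Gasterosteus).
Tracing Danio: it sits inside (Danio,(Raphanus,(Drosophila,Puma))).
The smallest clade enclosing both is the whole tree (their MRCA is the root), so the answer is all 20 tips in alphabetical order.

Alnus, Ateles, Bacillus, Betula, Canis, Danio, Drosophila, Felis, Gasterosteus, Glossina, Homo, Klebsiella, Martes, Neofelis, Papio, Puma, Raphanus, Salmo, Secale, Taxidea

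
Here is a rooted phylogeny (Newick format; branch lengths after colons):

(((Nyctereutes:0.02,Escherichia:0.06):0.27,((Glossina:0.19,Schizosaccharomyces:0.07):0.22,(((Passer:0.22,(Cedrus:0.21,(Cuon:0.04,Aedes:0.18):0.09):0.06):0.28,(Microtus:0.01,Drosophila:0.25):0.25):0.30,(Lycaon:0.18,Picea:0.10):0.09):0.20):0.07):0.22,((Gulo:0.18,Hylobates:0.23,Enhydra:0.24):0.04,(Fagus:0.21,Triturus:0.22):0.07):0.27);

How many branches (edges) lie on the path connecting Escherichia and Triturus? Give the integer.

The MRCA of Escherichia and Triturus is the root of the tree.
From Escherichia up to that node: 3 branches. From Triturus up to the same node: 3 branches. Total: 3 + 3 = 6.

6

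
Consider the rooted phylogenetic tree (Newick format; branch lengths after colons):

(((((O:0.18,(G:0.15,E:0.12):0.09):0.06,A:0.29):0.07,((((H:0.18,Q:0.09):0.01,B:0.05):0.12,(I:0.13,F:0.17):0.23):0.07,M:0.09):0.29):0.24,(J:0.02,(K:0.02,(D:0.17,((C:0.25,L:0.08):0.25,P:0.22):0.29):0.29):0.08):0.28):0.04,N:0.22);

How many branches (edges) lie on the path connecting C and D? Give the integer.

4

The MRCA of C and D is the node subtending (D,((C,L),P)).
From C up to that node: 3 branches. From D up to the same node: 1 branch. Total: 3 + 1 = 4.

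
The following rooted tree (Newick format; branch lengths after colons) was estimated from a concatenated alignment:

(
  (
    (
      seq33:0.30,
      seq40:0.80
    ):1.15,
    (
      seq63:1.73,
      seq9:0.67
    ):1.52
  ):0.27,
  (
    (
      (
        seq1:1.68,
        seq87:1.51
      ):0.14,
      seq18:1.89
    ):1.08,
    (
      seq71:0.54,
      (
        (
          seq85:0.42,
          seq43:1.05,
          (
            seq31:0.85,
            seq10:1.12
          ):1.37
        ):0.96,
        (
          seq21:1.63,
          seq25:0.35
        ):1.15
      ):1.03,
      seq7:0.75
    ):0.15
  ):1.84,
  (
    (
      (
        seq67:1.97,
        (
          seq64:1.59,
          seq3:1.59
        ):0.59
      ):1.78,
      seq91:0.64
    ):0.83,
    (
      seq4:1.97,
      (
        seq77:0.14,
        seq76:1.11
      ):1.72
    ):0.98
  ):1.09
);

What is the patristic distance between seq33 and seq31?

The path runs seq33 → … → MRCA → … → seq31; the MRCA is the root of the tree.
Branch lengths along that path: 0.30 + 1.15 + 0.27 + 1.84 + 0.15 + 1.03 + 0.96 + 1.37 + 0.85 = 7.92.

7.92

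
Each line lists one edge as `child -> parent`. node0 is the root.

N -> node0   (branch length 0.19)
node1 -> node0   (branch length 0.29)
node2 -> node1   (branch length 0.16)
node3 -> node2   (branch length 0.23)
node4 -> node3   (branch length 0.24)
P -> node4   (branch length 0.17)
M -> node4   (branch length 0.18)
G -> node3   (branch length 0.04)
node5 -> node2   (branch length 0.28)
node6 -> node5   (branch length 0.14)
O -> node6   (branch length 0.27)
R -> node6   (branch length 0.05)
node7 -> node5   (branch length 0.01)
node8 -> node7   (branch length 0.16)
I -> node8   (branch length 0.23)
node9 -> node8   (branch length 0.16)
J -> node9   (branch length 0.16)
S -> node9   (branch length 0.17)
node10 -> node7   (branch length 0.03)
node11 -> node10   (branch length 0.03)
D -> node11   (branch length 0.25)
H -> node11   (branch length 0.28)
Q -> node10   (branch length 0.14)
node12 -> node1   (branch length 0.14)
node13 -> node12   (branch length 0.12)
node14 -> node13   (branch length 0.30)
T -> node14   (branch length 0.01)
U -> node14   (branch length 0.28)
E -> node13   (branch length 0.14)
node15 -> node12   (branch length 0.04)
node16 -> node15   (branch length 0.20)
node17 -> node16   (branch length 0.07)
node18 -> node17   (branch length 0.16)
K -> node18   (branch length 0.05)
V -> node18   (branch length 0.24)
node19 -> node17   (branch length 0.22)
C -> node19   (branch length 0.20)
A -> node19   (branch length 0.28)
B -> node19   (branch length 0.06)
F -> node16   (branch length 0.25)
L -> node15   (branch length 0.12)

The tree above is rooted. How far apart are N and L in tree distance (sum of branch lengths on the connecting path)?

The path runs N → … → MRCA → … → L; the MRCA is the root of the tree.
Branch lengths along that path: 0.19 + 0.29 + 0.14 + 0.04 + 0.12 = 0.78.

0.78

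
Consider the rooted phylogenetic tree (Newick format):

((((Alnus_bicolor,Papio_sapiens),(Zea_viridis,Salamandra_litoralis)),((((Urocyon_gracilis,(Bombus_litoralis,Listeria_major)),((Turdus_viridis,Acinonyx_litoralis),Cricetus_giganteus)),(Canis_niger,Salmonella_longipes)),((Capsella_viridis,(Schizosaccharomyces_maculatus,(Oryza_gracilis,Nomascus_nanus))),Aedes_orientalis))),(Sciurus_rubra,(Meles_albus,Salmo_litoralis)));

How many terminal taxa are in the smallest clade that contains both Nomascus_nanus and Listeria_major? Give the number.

13

The MRCA of Nomascus_nanus and Listeria_major is the node subtending ((((Urocyon_gracilis,(Bombus_litoralis,Listeria_major)),((Turdus_viridis,Acinonyx_litoralis),Cricetus_giganteus)),(Canis_niger,Salmonella_longipes)),((Capsella_viridis,(Schizosaccharomyces_maculatus,(Oryza_gracilis,Nomascus_nanus))),Aedes_orientalis)).
That clade contains 13 terminal taxa: Acinonyx_litoralis, Aedes_orientalis, Bombus_litoralis, Canis_niger, Capsella_viridis, Cricetus_giganteus, Listeria_major, Nomascus_nanus, Oryza_gracilis, Salmonella_longipes, Schizosaccharomyces_maculatus, Turdus_viridis, Urocyon_gracilis.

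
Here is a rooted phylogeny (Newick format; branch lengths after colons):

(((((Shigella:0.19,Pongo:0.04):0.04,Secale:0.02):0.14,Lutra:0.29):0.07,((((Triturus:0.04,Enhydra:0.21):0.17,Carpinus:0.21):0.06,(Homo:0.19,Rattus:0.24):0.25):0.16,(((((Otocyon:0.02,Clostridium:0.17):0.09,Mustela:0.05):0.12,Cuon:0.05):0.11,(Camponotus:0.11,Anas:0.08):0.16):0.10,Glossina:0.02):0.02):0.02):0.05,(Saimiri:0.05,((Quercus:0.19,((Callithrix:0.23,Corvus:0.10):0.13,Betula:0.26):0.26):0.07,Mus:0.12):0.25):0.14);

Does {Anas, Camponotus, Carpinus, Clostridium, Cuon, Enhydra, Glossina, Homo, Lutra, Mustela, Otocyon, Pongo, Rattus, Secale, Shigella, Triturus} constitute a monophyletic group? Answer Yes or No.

The most recent common ancestor of these taxa subtends ((((Shigella,Pongo),Secale),Lutra),((((Triturus,Enhydra),Carpinus),(Homo,Rattus)),(((((Otocyon,Clostridium),Mustela),Cuon),(Camponotus,Anas)),Glossina))).
That clade has exactly 16 tips — every listed taxon and nothing else — so the group is monophyletic.

Yes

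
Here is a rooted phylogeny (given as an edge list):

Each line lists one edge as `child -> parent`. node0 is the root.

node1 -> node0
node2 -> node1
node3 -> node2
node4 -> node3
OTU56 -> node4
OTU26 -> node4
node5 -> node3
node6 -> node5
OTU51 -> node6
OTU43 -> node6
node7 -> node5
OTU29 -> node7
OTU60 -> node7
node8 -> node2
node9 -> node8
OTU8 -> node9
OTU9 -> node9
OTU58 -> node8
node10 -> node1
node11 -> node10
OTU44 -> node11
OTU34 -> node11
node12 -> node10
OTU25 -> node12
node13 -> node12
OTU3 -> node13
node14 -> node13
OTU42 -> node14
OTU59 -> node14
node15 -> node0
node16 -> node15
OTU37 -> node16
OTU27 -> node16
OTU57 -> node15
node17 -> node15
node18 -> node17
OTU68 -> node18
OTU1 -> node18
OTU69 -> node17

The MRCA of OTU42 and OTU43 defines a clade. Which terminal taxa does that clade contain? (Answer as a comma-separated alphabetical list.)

OTU25, OTU26, OTU29, OTU3, OTU34, OTU42, OTU43, OTU44, OTU51, OTU56, OTU58, OTU59, OTU60, OTU8, OTU9

Tracing OTU42: it sits inside (OTU42,OTU59).
Tracing OTU43: it sits inside (OTU51,OTU43).
The smallest clade enclosing both is ((((OTU56,OTU26),((OTU51,OTU43),(OTU29,OTU60))),((OTU8,OTU9),OTU58)),((OTU44,OTU34),(OTU25,(OTU3,(OTU42,OTU59))))); the answer is its 15 terminal taxa in alphabetical order.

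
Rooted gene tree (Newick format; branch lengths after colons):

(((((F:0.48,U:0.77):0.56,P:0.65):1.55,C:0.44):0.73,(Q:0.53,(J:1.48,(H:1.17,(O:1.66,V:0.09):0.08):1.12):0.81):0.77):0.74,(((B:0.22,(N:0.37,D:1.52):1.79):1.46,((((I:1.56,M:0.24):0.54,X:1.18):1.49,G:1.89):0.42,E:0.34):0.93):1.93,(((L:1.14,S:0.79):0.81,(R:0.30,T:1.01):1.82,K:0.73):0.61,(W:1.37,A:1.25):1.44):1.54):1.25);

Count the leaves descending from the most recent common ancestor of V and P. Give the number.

9

The MRCA of V and P is the node subtending ((((F,U),P),C),(Q,(J,(H,(O,V))))).
That clade contains 9 terminal taxa: C, F, H, J, O, P, Q, U, V.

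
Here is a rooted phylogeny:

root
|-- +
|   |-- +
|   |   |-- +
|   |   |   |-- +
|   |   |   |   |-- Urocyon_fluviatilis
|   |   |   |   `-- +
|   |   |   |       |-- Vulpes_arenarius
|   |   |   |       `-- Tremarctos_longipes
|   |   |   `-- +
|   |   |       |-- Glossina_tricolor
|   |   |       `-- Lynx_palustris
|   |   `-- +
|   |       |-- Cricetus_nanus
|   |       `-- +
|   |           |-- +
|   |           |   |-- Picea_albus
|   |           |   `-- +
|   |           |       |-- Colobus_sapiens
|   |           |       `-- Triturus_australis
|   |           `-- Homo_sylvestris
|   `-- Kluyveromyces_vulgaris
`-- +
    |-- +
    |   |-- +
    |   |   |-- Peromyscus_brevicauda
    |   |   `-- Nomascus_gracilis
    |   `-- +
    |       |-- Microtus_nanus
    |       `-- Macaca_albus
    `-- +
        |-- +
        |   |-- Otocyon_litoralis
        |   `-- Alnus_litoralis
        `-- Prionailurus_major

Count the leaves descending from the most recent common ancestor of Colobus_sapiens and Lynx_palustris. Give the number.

10

The MRCA of Colobus_sapiens and Lynx_palustris is the node subtending (((Urocyon_fluviatilis,(Vulpes_arenarius,Tremarctos_longipes)),(Glossina_tricolor,Lynx_palustris)),(Cricetus_nanus,((Picea_albus,(Colobus_sapiens,Triturus_australis)),Homo_sylvestris))).
That clade contains 10 terminal taxa: Colobus_sapiens, Cricetus_nanus, Glossina_tricolor, Homo_sylvestris, Lynx_palustris, Picea_albus, Tremarctos_longipes, Triturus_australis, Urocyon_fluviatilis, Vulpes_arenarius.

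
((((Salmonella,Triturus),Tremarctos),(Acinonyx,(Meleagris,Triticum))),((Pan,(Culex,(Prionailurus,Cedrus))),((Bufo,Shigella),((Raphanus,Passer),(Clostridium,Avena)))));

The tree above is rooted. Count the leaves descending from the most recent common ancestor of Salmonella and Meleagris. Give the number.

6

The MRCA of Salmonella and Meleagris is the node subtending (((Salmonella,Triturus),Tremarctos),(Acinonyx,(Meleagris,Triticum))).
That clade contains 6 terminal taxa: Acinonyx, Meleagris, Salmonella, Tremarctos, Triticum, Triturus.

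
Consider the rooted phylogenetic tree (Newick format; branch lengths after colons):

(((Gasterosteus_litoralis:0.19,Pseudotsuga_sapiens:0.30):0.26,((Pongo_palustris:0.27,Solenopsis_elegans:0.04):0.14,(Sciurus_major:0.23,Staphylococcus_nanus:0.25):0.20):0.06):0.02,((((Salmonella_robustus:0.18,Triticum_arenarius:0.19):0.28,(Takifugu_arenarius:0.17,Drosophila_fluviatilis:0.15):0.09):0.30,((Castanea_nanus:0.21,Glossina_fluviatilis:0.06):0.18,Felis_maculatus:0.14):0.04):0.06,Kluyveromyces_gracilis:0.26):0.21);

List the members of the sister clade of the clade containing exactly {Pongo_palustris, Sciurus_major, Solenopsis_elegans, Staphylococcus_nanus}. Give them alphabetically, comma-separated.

The clade containing exactly {Pongo_palustris, Sciurus_major, Solenopsis_elegans, Staphylococcus_nanus} attaches to the tree at the node subtending ((Gasterosteus_litoralis,Pseudotsuga_sapiens),((Pongo_palustris,Solenopsis_elegans),(Sciurus_major,Staphylococcus_nanus))).
The other lineage descending from that same node — the sister group — is (Gasterosteus_litoralis,Pseudotsuga_sapiens); its 2 tips in alphabetical order are the answer.

Gasterosteus_litoralis, Pseudotsuga_sapiens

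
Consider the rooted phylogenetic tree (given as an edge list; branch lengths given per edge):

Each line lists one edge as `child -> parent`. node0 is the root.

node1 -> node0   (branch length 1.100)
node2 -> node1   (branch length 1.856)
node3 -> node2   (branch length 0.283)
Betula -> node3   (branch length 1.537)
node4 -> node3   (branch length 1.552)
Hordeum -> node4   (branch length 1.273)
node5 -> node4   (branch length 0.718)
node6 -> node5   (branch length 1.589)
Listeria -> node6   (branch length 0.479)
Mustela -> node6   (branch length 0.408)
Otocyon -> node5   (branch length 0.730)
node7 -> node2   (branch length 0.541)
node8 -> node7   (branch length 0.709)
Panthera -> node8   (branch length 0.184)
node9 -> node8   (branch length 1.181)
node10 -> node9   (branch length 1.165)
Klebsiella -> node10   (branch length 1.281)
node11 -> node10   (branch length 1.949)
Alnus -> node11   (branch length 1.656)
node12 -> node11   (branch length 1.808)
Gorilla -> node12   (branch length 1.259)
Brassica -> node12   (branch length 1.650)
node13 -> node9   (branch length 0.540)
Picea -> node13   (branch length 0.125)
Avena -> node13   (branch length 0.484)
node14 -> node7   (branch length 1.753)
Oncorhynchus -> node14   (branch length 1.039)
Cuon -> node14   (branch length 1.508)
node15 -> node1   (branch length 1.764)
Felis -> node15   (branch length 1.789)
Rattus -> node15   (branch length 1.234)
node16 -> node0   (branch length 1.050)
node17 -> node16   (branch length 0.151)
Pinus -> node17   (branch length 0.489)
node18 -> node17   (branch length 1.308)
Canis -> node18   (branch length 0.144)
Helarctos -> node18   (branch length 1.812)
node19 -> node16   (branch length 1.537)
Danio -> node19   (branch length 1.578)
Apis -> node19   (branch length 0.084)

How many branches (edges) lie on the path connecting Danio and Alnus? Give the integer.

The MRCA of Danio and Alnus is the root of the tree.
From Danio up to that node: 3 branches. From Alnus up to the same node: 8 branches. Total: 3 + 8 = 11.

11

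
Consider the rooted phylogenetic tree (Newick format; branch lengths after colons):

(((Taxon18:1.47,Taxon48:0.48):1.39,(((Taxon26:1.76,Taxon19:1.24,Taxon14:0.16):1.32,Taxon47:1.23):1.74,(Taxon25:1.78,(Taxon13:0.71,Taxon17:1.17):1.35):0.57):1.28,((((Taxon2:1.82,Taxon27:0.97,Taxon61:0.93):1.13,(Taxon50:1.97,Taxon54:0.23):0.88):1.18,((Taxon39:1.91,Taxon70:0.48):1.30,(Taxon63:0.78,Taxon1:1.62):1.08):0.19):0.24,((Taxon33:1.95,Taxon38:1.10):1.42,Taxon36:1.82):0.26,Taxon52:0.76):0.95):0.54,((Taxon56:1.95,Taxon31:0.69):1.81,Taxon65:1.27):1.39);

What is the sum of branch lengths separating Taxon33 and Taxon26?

The path runs Taxon33 → … → MRCA → … → Taxon26; the MRCA is the node subtending ((Taxon18,Taxon48),(((Taxon26,Taxon19,Taxon14),Taxon47),(Taxon25,(Taxon13,Taxon17))),((((Taxon2,Taxon27,Taxon61),(Taxon50,Taxon54)),((Taxon39,Taxon70),(Taxon63,Taxon1))),((Taxon33,Taxon38),Taxon36),Taxon52)).
Branch lengths along that path: 1.95 + 1.42 + 0.26 + 0.95 + 1.28 + 1.74 + 1.32 + 1.76 = 10.68.

10.68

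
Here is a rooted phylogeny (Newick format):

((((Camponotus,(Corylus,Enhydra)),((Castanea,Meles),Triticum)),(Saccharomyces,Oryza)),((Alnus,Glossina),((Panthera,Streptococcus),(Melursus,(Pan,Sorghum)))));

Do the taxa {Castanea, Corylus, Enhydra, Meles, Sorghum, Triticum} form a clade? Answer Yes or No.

The MRCA of the listed taxa is the root, so the smallest clade containing them is the whole tree.
That clade also contains Alnus, Camponotus, Glossina, Melursus, Oryza, Pan, Panthera, Saccharomyces, Streptococcus, which are not in the proposed group, so the group is not monophyletic.

No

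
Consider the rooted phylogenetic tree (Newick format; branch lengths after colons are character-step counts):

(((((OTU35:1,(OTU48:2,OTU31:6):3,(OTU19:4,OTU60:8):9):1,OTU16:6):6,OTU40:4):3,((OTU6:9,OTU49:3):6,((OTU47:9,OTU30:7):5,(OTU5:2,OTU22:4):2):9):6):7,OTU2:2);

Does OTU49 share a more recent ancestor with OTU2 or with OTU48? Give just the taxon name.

OTU48

The MRCA of OTU49 and OTU48 subtends ((((OTU35,(OTU48,OTU31),(OTU19,OTU60)),OTU16),OTU40),((OTU6,OTU49),((OTU47,OTU30),(OTU5,OTU22)))) (13 taxa).
The MRCA of OTU49 and OTU2 is the root, subtending the entire tree (14 taxa).
The first is nested inside the second, so OTU49 shares a more recent common ancestor with OTU48.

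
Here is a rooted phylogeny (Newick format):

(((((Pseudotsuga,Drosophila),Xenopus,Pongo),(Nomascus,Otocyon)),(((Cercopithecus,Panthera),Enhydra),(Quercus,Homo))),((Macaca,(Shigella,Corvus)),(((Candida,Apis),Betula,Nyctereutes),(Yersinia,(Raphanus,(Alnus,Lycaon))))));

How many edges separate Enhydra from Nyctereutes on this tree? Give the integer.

8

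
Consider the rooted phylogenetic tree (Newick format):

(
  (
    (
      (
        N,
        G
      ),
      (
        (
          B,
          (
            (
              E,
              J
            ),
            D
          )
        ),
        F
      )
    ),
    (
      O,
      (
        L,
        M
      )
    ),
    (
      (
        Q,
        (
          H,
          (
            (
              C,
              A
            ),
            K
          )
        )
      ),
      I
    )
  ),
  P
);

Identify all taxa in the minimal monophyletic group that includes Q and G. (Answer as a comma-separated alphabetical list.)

Tracing Q: it sits inside (Q,(H,((C,A),K))).
Tracing G: it sits inside (N,G).
The smallest clade enclosing both is (((N,G),((B,((E,J),D)),F)),(O,(L,M)),((Q,(H,((C,A),K))),I)); the answer is its 16 terminal taxa in alphabetical order.

A, B, C, D, E, F, G, H, I, J, K, L, M, N, O, Q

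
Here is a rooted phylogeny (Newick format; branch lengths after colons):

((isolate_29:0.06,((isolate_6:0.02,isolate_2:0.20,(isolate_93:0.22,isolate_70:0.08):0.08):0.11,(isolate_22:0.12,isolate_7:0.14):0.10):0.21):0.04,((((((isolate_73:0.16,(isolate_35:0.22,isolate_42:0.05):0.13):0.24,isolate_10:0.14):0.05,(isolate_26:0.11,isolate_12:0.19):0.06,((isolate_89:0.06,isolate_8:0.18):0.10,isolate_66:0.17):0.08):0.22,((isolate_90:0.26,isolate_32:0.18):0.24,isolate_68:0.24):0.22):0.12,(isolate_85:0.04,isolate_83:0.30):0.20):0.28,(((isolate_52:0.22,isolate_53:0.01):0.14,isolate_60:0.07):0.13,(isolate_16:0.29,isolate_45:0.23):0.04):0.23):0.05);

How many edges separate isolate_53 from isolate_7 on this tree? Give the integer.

9

The MRCA of isolate_53 and isolate_7 is the root of the tree.
From isolate_53 up to that node: 5 branches. From isolate_7 up to the same node: 4 branches. Total: 5 + 4 = 9.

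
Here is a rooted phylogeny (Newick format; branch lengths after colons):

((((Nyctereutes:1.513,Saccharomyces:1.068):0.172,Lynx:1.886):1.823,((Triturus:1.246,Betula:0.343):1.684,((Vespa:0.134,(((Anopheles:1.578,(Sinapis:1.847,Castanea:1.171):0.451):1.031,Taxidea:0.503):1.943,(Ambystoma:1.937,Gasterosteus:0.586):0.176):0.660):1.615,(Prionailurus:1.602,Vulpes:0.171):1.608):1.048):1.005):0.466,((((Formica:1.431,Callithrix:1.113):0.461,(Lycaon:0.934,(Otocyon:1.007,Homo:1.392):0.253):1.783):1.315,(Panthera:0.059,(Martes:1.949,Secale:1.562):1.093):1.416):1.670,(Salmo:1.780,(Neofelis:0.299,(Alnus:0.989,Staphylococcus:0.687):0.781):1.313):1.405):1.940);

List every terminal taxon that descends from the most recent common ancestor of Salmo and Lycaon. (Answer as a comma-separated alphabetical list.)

Tracing Salmo: it sits inside (Salmo,(Neofelis,(Alnus,Staphylococcus))).
Tracing Lycaon: it sits inside (Lycaon,(Otocyon,Homo)).
The smallest clade enclosing both is ((((Formica,Callithrix),(Lycaon,(Otocyon,Homo))),(Panthera,(Martes,Secale))),(Salmo,(Neofelis,(Alnus,Staphylococcus)))); the answer is its 12 terminal taxa in alphabetical order.

Alnus, Callithrix, Formica, Homo, Lycaon, Martes, Neofelis, Otocyon, Panthera, Salmo, Secale, Staphylococcus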